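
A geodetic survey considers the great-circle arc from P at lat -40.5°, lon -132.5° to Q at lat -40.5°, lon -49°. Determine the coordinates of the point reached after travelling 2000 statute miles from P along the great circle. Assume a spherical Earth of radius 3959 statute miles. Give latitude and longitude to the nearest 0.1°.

≈ lat -48.8°, lon -93.0°

Write both endpoints as unit vectors p₁, p₂ with components (cos φ cos λ, cos φ sin λ, sin φ).
The central angle between the endpoints is δ = arccos(p₁·p₂) ≈ 1.062 rad (60.8°). The total great-circle distance is δ·R ≈ 1.062 × 3959 ≈ 4204 mi, so the target fraction is f = 2000/4204 ≈ 0.476.
Interpolate at f ≈ 0.476 with slerp weights a = sin((1−f)δ)/sin δ ≈ 0.605, b = sin(fδ)/sin δ ≈ 0.554.
p = a·p₁ + b·p₂ ≈ (-0.034, -0.657, -0.753); φ = arcsin(p_z) ≈ -48.84°, λ = atan2(p_y, p_x) ≈ -92.99°.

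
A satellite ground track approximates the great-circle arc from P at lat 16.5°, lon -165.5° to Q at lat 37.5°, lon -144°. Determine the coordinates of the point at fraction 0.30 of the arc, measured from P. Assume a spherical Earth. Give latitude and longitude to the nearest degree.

Write both endpoints as unit vectors p₁, p₂ with components (cos φ cos λ, cos φ sin λ, sin φ).
The central angle between the endpoints is δ = arccos(p₁·p₂) ≈ 0.494 rad (28.3°).
Interpolate at f = 0.30 with slerp weights a = sin((1−f)δ)/sin δ ≈ 0.715, b = sin(fδ)/sin δ ≈ 0.311.
p = a·p₁ + b·p₂ ≈ (-0.863, -0.317, 0.393); φ = arcsin(p_z) ≈ 23.12°, λ = atan2(p_y, p_x) ≈ -159.85°.

≈ lat 23°, lon -160°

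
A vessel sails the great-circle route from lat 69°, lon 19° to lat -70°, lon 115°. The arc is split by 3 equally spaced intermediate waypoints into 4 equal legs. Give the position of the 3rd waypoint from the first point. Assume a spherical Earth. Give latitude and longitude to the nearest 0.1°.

≈ lat -37.3°, lon 77.5°

Convert each endpoint to a unit vector on the sphere (x = cos φ cos λ, y = cos φ sin λ, z = sin φ).
The central angle between the endpoints is δ = arccos(p₁·p₂) ≈ 2.668 rad (152.9°).
Interpolate at f = 3/4 with slerp weights a = sin((1−f)δ)/sin δ ≈ 1.357, b = sin(fδ)/sin δ ≈ 1.994.
p = a·p₁ + b·p₂ ≈ (0.172, 0.776, -0.606); φ = arcsin(p_z) ≈ -37.33°, λ = atan2(p_y, p_x) ≈ 77.53°.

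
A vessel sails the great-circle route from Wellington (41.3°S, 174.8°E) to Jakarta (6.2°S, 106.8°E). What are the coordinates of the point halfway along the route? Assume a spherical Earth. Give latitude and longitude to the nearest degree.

≈ 28°S, 135°E

Write both endpoints as unit vectors p₁, p₂ with components (cos φ cos λ, cos φ sin λ, sin φ).
The central angle between the endpoints is δ = arccos(p₁·p₂) ≈ 1.212 rad (69.4°).
Interpolate at f = 1/2 with slerp weights a = sin((1−f)δ)/sin δ ≈ 0.608, b = sin(fδ)/sin δ ≈ 0.608.
p = a·p₁ + b·p₂ ≈ (-0.630, 0.620, -0.467); φ = arcsin(p_z) ≈ -27.85°, λ = atan2(p_y, p_x) ≈ 135.44°.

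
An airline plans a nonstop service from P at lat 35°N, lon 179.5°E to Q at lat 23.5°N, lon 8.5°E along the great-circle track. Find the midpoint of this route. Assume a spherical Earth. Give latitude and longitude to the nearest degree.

Convert each endpoint to a unit vector on the sphere (x = cos φ cos λ, y = cos φ sin λ, z = sin φ).
The central angle between the endpoints is δ = arccos(p₁·p₂) ≈ 2.110 rad (120.9°).
Interpolate at f = 1/2 with slerp weights a = sin((1−f)δ)/sin δ ≈ 1.014, b = sin(fδ)/sin δ ≈ 1.014.
p = a·p₁ + b·p₂ ≈ (0.089, 0.145, 0.985); φ = arcsin(p_z) ≈ 80.22°, λ = atan2(p_y, p_x) ≈ 58.38°.

≈ lat 80°N, lon 58°E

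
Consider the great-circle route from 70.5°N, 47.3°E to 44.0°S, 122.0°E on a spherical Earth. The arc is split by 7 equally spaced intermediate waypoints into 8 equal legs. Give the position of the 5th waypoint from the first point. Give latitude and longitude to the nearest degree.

Convert each endpoint to a unit vector on the sphere (x = cos φ cos λ, y = cos φ sin λ, z = sin φ).
The central angle between the endpoints is δ = arccos(p₁·p₂) ≈ 2.204 rad (126.3°).
Interpolate at f = 5/8 with slerp weights a = sin((1−f)δ)/sin δ ≈ 0.912, b = sin(fδ)/sin δ ≈ 1.217.
p = a·p₁ + b·p₂ ≈ (-0.257, 0.966, 0.014); φ = arcsin(p_z) ≈ 0.82°, λ = atan2(p_y, p_x) ≈ 104.92°.

≈ 1°N, 105°E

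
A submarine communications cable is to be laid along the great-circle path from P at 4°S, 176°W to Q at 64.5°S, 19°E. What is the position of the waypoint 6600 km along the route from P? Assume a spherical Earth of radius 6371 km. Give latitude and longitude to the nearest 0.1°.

Convert each endpoint to a unit vector on the sphere (x = cos φ cos λ, y = cos φ sin λ, z = sin φ).
The central angle between the endpoints is δ = arccos(p₁·p₂) ≈ 1.930 rad (110.6°). The total great-circle distance is δ·R ≈ 1.930 × 6371 ≈ 12298 km, so the target fraction is f = 6600/12298 ≈ 0.537.
Interpolate at f ≈ 0.537 with slerp weights a = sin((1−f)δ)/sin δ ≈ 0.833, b = sin(fδ)/sin δ ≈ 0.919.
p = a·p₁ + b·p₂ ≈ (-0.455, 0.071, -0.888); φ = arcsin(p_z) ≈ -62.59°, λ = atan2(p_y, p_x) ≈ 171.15°.

≈ 62.6°S, 171.1°E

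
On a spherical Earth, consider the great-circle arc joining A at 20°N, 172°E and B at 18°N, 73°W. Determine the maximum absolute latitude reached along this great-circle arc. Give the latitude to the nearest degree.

≈ 33°N

The great circle lies in the plane with unit normal n̂ = (p₁ × p₂)/|p₁ × p₂|.
Here n̂_z ≈ +0.842; the vertex latitude is φ_max = arccos|n̂_z| ≈ 32.7°.
Check via Clairaut: cos φ_max = |cos φ₁| · sin C = cos(20.0°)·sin(63.6°) ≈ 0.842, again giving ≈ 32.7°.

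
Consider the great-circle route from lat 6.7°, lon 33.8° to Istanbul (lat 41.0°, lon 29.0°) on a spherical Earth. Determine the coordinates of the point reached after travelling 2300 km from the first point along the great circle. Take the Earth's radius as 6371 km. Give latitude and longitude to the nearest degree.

Write both endpoints as unit vectors p₁, p₂ with components (cos φ cos λ, cos φ sin λ, sin φ).
The central angle between the endpoints is δ = arccos(p₁·p₂) ≈ 0.603 rad (34.6°). The total great-circle distance is δ·R ≈ 0.603 × 6371 ≈ 3844 km, so the target fraction is f = 2300/3844 ≈ 0.598.
Interpolate at f ≈ 0.598 with slerp weights a = sin((1−f)δ)/sin δ ≈ 0.423, b = sin(fδ)/sin δ ≈ 0.623.
p = a·p₁ + b·p₂ ≈ (0.760, 0.461, 0.458); φ = arcsin(p_z) ≈ 27.24°, λ = atan2(p_y, p_x) ≈ 31.27°.

≈ lat 27°, lon 31°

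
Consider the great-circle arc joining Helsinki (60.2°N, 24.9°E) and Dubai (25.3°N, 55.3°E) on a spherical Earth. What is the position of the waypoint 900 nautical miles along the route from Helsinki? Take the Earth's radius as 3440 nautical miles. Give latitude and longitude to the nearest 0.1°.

Convert each endpoint to a unit vector on the sphere (x = cos φ cos λ, y = cos φ sin λ, z = sin φ).
The central angle between the endpoints is δ = arccos(p₁·p₂) ≈ 0.710 rad (40.7°). The total great-circle distance is δ·R ≈ 0.710 × 3440 ≈ 2442 nmi, so the target fraction is f = 900/2442 ≈ 0.369.
Interpolate at f ≈ 0.369 with slerp weights a = sin((1−f)δ)/sin δ ≈ 0.665, b = sin(fδ)/sin δ ≈ 0.397.
p = a·p₁ + b·p₂ ≈ (0.504, 0.434, 0.747); φ = arcsin(p_z) ≈ 48.30°, λ = atan2(p_y, p_x) ≈ 40.74°.

≈ (48.3°N, 40.7°E)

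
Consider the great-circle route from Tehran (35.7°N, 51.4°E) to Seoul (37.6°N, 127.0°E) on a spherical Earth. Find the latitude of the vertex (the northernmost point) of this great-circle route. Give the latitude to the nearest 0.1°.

≈ 43.3°N

The great circle lies in the plane with unit normal n̂ = (p₁ × p₂)/|p₁ × p₂|.
Here n̂_z ≈ +0.728; the vertex latitude is φ_max = arccos|n̂_z| ≈ 43.3°.
Check via Clairaut: cos φ_max = |cos φ₁| · sin C = cos(35.7°)·sin(63.6°) ≈ 0.728, again giving ≈ 43.3°.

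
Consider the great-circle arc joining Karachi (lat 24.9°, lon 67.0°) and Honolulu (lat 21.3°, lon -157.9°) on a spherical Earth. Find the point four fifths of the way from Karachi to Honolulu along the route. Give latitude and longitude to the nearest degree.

≈ lat 36°, lon -178°

Convert each endpoint to a unit vector on the sphere (x = cos φ cos λ, y = cos φ sin λ, z = sin φ).
The central angle between the endpoints is δ = arccos(p₁·p₂) ≈ 2.033 rad (116.5°).
Interpolate at f = 4/5 with slerp weights a = sin((1−f)δ)/sin δ ≈ 0.442, b = sin(fδ)/sin δ ≈ 1.115.
p = a·p₁ + b·p₂ ≈ (-0.806, -0.022, 0.591); φ = arcsin(p_z) ≈ 36.24°, λ = atan2(p_y, p_x) ≈ -178.43°.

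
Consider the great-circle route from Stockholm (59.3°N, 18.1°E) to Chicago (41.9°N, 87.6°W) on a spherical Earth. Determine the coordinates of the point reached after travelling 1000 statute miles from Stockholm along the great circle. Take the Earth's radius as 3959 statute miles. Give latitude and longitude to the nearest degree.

≈ (65°N, 11°W)

Write both endpoints as unit vectors p₁, p₂ with components (cos φ cos λ, cos φ sin λ, sin φ).
The central angle between the endpoints is δ = arccos(p₁·p₂) ≈ 1.080 rad (61.9°). The total great-circle distance is δ·R ≈ 1.080 × 3959 ≈ 4275 mi, so the target fraction is f = 1000/4275 ≈ 0.234.
Interpolate at f ≈ 0.234 with slerp weights a = sin((1−f)δ)/sin δ ≈ 0.835, b = sin(fδ)/sin δ ≈ 0.283.
p = a·p₁ + b·p₂ ≈ (0.414, -0.078, 0.907); φ = arcsin(p_z) ≈ 65.09°, λ = atan2(p_y, p_x) ≈ -10.72°.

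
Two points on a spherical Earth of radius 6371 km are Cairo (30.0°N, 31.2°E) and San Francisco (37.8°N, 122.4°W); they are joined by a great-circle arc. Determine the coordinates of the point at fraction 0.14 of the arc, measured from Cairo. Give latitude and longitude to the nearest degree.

Write both endpoints as unit vectors p₁, p₂ with components (cos φ cos λ, cos φ sin λ, sin φ).
The central angle between the endpoints is δ = arccos(p₁·p₂) ≈ 1.882 rad (107.8°).
Interpolate at f = 0.14 with slerp weights a = sin((1−f)δ)/sin δ ≈ 1.049, b = sin(fδ)/sin δ ≈ 0.274.
p = a·p₁ + b·p₂ ≈ (0.661, 0.288, 0.692); φ = arcsin(p_z) ≈ 43.82°, λ = atan2(p_y, p_x) ≈ 23.54°.

≈ 44°N, 24°E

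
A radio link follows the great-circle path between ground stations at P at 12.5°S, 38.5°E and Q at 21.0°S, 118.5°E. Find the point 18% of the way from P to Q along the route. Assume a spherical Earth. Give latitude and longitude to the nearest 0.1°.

≈ 16.6°S, 52.1°E

Write both endpoints as unit vectors p₁, p₂ with components (cos φ cos λ, cos φ sin λ, sin φ).
The central angle between the endpoints is δ = arccos(p₁·p₂) ≈ 1.333 rad (76.4°).
Interpolate at f = 0.18 with slerp weights a = sin((1−f)δ)/sin δ ≈ 0.914, b = sin(fδ)/sin δ ≈ 0.244.
p = a·p₁ + b·p₂ ≈ (0.589, 0.756, -0.285); φ = arcsin(p_z) ≈ -16.58°, λ = atan2(p_y, p_x) ≈ 52.06°.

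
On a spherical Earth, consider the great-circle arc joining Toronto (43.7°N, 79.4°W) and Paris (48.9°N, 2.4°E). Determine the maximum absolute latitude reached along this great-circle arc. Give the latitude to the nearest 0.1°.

≈ 54.4°N

The great circle lies in the plane with unit normal n̂ = (p₁ × p₂)/|p₁ × p₂|.
Here n̂_z ≈ +0.582; the vertex latitude is φ_max = arccos|n̂_z| ≈ 54.4°.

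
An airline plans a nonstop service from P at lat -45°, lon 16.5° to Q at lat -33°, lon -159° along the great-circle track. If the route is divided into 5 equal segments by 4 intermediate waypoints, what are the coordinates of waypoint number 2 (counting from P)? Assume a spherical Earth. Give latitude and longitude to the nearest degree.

≈ lat -85°, lon -14°

The haversine formula gives a central angle δ ≈ 1.778 rad (101.9°) between the endpoints.
Interpolate at f = 2/5 with slerp weights a = sin((1−f)δ)/sin δ ≈ 0.895, b = sin(fδ)/sin δ ≈ 0.667.
p = a·p₁ + b·p₂ ≈ (0.084, -0.021, -0.996); φ = arcsin(p_z) ≈ -85.01°, λ = atan2(p_y, p_x) ≈ -13.83°.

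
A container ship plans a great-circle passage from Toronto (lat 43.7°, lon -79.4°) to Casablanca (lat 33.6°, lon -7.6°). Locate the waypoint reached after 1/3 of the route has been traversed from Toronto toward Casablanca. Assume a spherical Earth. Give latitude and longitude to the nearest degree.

Write both endpoints as unit vectors p₁, p₂ with components (cos φ cos λ, cos φ sin λ, sin φ).
The central angle between the endpoints is δ = arccos(p₁·p₂) ≈ 0.964 rad (55.2°).
Interpolate at f = 1/3 with slerp weights a = sin((1−f)δ)/sin δ ≈ 0.730, b = sin(fδ)/sin δ ≈ 0.384.
p = a·p₁ + b·p₂ ≈ (0.414, -0.561, 0.717); φ = arcsin(p_z) ≈ 45.79°, λ = atan2(p_y, p_x) ≈ -53.54°.

≈ lat 46°, lon -54°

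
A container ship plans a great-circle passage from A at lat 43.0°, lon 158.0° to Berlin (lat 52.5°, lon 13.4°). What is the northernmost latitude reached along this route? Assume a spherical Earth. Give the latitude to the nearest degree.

≈ 75°

The great circle lies in the plane with unit normal n̂ = (p₁ × p₂)/|p₁ × p₂|.
Here n̂_z ≈ -0.262; the vertex latitude is φ_max = arccos|n̂_z| ≈ 74.8°.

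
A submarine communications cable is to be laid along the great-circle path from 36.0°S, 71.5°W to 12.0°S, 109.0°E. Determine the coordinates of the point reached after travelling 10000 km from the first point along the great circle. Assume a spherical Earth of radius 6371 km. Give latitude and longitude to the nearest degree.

≈ 54°S, 110°E

Convert each endpoint to a unit vector on the sphere (x = cos φ cos λ, y = cos φ sin λ, z = sin φ).
The central angle between the endpoints is δ = arccos(p₁·p₂) ≈ 2.304 rad (132.0°). The total great-circle distance is δ·R ≈ 2.304 × 6371 ≈ 14677 km, so the target fraction is f = 10000/14677 ≈ 0.681.
Interpolate at f ≈ 0.681 with slerp weights a = sin((1−f)δ)/sin δ ≈ 0.902, b = sin(fδ)/sin δ ≈ 1.346.
p = a·p₁ + b·p₂ ≈ (-0.197, 0.553, -0.810); φ = arcsin(p_z) ≈ -54.06°, λ = atan2(p_y, p_x) ≈ 109.62°.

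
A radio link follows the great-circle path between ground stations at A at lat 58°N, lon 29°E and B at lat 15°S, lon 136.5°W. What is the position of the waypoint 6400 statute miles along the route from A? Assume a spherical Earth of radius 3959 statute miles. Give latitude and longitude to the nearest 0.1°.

Write both endpoints as unit vectors p₁, p₂ with components (cos φ cos λ, cos φ sin λ, sin φ).
The central angle between the endpoints is δ = arccos(p₁·p₂) ≈ 2.367 rad (135.6°). The total great-circle distance is δ·R ≈ 2.367 × 3959 ≈ 9373 mi, so the target fraction is f = 6400/9373 ≈ 0.683.
Interpolate at f ≈ 0.683 with slerp weights a = sin((1−f)δ)/sin δ ≈ 0.976, b = sin(fδ)/sin δ ≈ 1.429.
p = a·p₁ + b·p₂ ≈ (-0.549, -0.699, 0.458); φ = arcsin(p_z) ≈ 27.25°, λ = atan2(p_y, p_x) ≈ -128.12°.

≈ lat 27.2°N, lon 128.1°W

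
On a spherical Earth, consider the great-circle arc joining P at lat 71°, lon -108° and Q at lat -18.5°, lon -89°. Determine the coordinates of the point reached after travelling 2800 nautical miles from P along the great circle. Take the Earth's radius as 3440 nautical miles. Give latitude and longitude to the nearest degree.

≈ lat 25°, lon -94°

Convert each endpoint to a unit vector on the sphere (x = cos φ cos λ, y = cos φ sin λ, z = sin φ).
The central angle between the endpoints is δ = arccos(p₁·p₂) ≈ 1.579 rad (90.5°). The total great-circle distance is δ·R ≈ 1.579 × 3440 ≈ 5431 nmi, so the target fraction is f = 2800/5431 ≈ 0.516.
Interpolate at f ≈ 0.516 with slerp weights a = sin((1−f)δ)/sin δ ≈ 0.693, b = sin(fδ)/sin δ ≈ 0.727.
p = a·p₁ + b·p₂ ≈ (-0.058, -0.904, 0.424); φ = arcsin(p_z) ≈ 25.09°, λ = atan2(p_y, p_x) ≈ -93.65°.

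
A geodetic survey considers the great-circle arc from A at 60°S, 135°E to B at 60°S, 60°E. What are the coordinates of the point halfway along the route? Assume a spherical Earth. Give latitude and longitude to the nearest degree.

≈ 65°S, 97°E

Write both endpoints as unit vectors p₁, p₂ with components (cos φ cos λ, cos φ sin λ, sin φ).
The central angle between the endpoints is δ = arccos(p₁·p₂) ≈ 0.619 rad (35.4°).
Interpolate at f = 1/2 with slerp weights a = sin((1−f)δ)/sin δ ≈ 0.525, b = sin(fδ)/sin δ ≈ 0.525.
p = a·p₁ + b·p₂ ≈ (-0.054, 0.413, -0.909); φ = arcsin(p_z) ≈ -65.39°, λ = atan2(p_y, p_x) ≈ 97.50°.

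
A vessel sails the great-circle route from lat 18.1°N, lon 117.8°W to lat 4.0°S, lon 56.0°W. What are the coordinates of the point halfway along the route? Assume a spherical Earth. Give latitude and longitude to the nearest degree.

≈ lat 8°N, lon 86°W

Write both endpoints as unit vectors p₁, p₂ with components (cos φ cos λ, cos φ sin λ, sin φ).
The central angle between the endpoints is δ = arccos(p₁·p₂) ≈ 1.130 rad (64.8°).
Interpolate at f = 1/2 with slerp weights a = sin((1−f)δ)/sin δ ≈ 0.592, b = sin(fδ)/sin δ ≈ 0.592.
p = a·p₁ + b·p₂ ≈ (0.068, -0.987, 0.143); φ = arcsin(p_z) ≈ 8.20°, λ = atan2(p_y, p_x) ≈ -86.07°.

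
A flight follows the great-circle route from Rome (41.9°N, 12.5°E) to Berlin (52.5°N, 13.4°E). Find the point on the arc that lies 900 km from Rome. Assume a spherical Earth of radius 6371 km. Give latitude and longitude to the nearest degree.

From cos δ = sin φ₁ sin φ₂ + cos φ₁ cos φ₂ cos Δλ, the central angle is δ ≈ 0.185 rad (10.6°). The total great-circle distance is δ·R ≈ 0.185 × 6371 ≈ 1181 km, so the target fraction is f = 900/1181 ≈ 0.762.
Interpolate at f ≈ 0.762 with slerp weights a = sin((1−f)δ)/sin δ ≈ 0.239, b = sin(fδ)/sin δ ≈ 0.764.
p = a·p₁ + b·p₂ ≈ (0.626, 0.146, 0.766); φ = arcsin(p_z) ≈ 49.98°, λ = atan2(p_y, p_x) ≈ 13.15°.

≈ (50°N, 13°E)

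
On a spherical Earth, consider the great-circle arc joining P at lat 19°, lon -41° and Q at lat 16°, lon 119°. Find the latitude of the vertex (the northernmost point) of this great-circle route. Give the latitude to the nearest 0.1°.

≈ 61.2°

The great circle lies in the plane with unit normal n̂ = (p₁ × p₂)/|p₁ × p₂|.
Here n̂_z ≈ +0.482; the vertex latitude is φ_max = arccos|n̂_z| ≈ 61.2°.
Check via Clairaut: cos φ_max = |cos φ₁| · sin C = cos(19.0°)·sin(30.7°) ≈ 0.482, again giving ≈ 61.2°.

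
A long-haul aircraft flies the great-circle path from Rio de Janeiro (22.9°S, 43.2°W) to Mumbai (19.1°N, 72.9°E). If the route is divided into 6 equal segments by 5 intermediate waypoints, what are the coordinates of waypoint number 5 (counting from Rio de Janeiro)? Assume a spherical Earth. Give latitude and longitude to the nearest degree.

≈ 13°N, 53°E

From cos δ = sin φ₁ sin φ₂ + cos φ₁ cos φ₂ cos Δλ, the central angle is δ ≈ 2.106 rad (120.7°).
Interpolate at f = 5/6 with slerp weights a = sin((1−f)δ)/sin δ ≈ 0.400, b = sin(fδ)/sin δ ≈ 1.143.
p = a·p₁ + b·p₂ ≈ (0.586, 0.780, 0.218); φ = arcsin(p_z) ≈ 12.62°, λ = atan2(p_y, p_x) ≈ 53.09°.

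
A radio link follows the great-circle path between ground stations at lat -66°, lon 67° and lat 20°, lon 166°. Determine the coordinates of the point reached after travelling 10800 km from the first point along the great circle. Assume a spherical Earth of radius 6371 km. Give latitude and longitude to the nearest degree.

From cos δ = sin φ₁ sin φ₂ + cos φ₁ cos φ₂ cos Δλ, the central angle is δ ≈ 1.952 rad (111.9°). The total great-circle distance is δ·R ≈ 1.952 × 6371 ≈ 12438 km, so the target fraction is f = 10800/12438 ≈ 0.868.
Interpolate at f ≈ 0.868 with slerp weights a = sin((1−f)δ)/sin δ ≈ 0.274, b = sin(fδ)/sin δ ≈ 1.069.
p = a·p₁ + b·p₂ ≈ (-0.931, 0.346, 0.115); φ = arcsin(p_z) ≈ 6.63°, λ = atan2(p_y, p_x) ≈ 159.64°.

≈ lat 7°, lon 160°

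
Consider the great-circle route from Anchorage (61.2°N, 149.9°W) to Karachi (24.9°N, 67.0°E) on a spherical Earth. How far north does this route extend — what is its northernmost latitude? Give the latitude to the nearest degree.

≈ 75°N

The great circle lies in the plane with unit normal n̂ = (p₁ × p₂)/|p₁ × p₂|.
Here n̂_z ≈ -0.262; the vertex latitude is φ_max = arccos|n̂_z| ≈ 74.8°.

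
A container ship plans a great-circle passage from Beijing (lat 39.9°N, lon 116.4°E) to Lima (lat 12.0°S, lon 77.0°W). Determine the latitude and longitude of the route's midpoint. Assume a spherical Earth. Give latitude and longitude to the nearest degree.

The haversine formula gives a central angle δ ≈ 2.613 rad (149.7°) between the endpoints.
Interpolate at f = 1/2 with slerp weights a = sin((1−f)δ)/sin δ ≈ 1.913, b = sin(fδ)/sin δ ≈ 1.913.
p = a·p₁ + b·p₂ ≈ (-0.232, -0.509, 0.829); φ = arcsin(p_z) ≈ 56.02°, λ = atan2(p_y, p_x) ≈ -114.48°.

≈ lat 56°N, lon 114°W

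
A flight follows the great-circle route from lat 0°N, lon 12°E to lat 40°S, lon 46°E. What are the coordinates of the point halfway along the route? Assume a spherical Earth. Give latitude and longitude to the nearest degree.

Convert each endpoint to a unit vector on the sphere (x = cos φ cos λ, y = cos φ sin λ, z = sin φ).
The central angle between the endpoints is δ = arccos(p₁·p₂) ≈ 0.883 rad (50.6°).
Interpolate at f = 1/2 with slerp weights a = sin((1−f)δ)/sin δ ≈ 0.553, b = sin(fδ)/sin δ ≈ 0.553.
p = a·p₁ + b·p₂ ≈ (0.835, 0.420, -0.355); φ = arcsin(p_z) ≈ -20.82°, λ = atan2(p_y, p_x) ≈ 26.68°.

≈ lat 21°S, lon 27°E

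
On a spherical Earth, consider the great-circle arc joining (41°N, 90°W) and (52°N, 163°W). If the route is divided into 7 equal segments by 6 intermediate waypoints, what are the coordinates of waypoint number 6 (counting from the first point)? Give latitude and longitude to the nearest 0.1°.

Write both endpoints as unit vectors p₁, p₂ with components (cos φ cos λ, cos φ sin λ, sin φ).
The central angle between the endpoints is δ = arccos(p₁·p₂) ≈ 0.859 rad (49.2°).
Interpolate at f = 6/7 with slerp weights a = sin((1−f)δ)/sin δ ≈ 0.162, b = sin(fδ)/sin δ ≈ 0.887.
p = a·p₁ + b·p₂ ≈ (-0.522, -0.282, 0.805); φ = arcsin(p_z) ≈ 53.61°, λ = atan2(p_y, p_x) ≈ -151.66°.

≈ (53.6°N, 151.7°W)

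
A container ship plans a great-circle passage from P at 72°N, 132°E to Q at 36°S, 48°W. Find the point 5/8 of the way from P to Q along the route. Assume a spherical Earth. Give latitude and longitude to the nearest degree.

≈ 18°N, 48°W

Convert each endpoint to a unit vector on the sphere (x = cos φ cos λ, y = cos φ sin λ, z = sin φ).
The central angle between the endpoints is δ = arccos(p₁·p₂) ≈ 2.513 rad (144.0°).
Interpolate at f = 5/8 with slerp weights a = sin((1−f)δ)/sin δ ≈ 1.376, b = sin(fδ)/sin δ ≈ 1.701.
p = a·p₁ + b·p₂ ≈ (0.636, -0.707, 0.309); φ = arcsin(p_z) ≈ 18.00°, λ = atan2(p_y, p_x) ≈ -48.00°.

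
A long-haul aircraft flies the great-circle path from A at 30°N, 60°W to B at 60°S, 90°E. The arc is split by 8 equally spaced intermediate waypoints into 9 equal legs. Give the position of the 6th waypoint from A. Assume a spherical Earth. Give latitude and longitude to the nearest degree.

≈ 56°S, 11°W

Write both endpoints as unit vectors p₁, p₂ with components (cos φ cos λ, cos φ sin λ, sin φ).
The central angle between the endpoints is δ = arccos(p₁·p₂) ≈ 2.512 rad (143.9°).
Interpolate at f = 6/9 with slerp weights a = sin((1−f)δ)/sin δ ≈ 1.261, b = sin(fδ)/sin δ ≈ 1.688.
p = a·p₁ + b·p₂ ≈ (0.546, -0.101, -0.832); φ = arcsin(p_z) ≈ -56.27°, λ = atan2(p_y, p_x) ≈ -10.52°.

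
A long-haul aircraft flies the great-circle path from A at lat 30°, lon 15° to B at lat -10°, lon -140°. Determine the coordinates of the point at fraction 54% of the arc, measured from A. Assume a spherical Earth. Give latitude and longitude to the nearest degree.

The haversine formula gives a central angle δ ≈ 2.606 rad (149.3°) between the endpoints.
Interpolate at f = 0.54 with slerp weights a = sin((1−f)δ)/sin δ ≈ 1.824, b = sin(fδ)/sin δ ≈ 1.932.
p = a·p₁ + b·p₂ ≈ (0.068, -0.814, 0.577); φ = arcsin(p_z) ≈ 35.21°, λ = atan2(p_y, p_x) ≈ -85.20°.

≈ lat 35°, lon -85°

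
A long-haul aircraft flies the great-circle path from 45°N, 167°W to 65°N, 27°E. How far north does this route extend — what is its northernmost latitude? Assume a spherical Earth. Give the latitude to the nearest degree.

≈ 86°N

The great circle lies in the plane with unit normal n̂ = (p₁ × p₂)/|p₁ × p₂|.
Here n̂_z ≈ -0.077; the vertex latitude is φ_max = arccos|n̂_z| ≈ 85.6°.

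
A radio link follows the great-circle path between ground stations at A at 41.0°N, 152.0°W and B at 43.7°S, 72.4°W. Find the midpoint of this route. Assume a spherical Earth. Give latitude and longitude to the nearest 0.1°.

≈ 1.8°S, 113.2°W

Convert each endpoint to a unit vector on the sphere (x = cos φ cos λ, y = cos φ sin λ, z = sin φ).
The central angle between the endpoints is δ = arccos(p₁·p₂) ≈ 1.933 rad (110.8°).
Interpolate at f = 1/2 with slerp weights a = sin((1−f)δ)/sin δ ≈ 0.880, b = sin(fδ)/sin δ ≈ 0.880.
p = a·p₁ + b·p₂ ≈ (-0.394, -0.919, -0.031); φ = arcsin(p_z) ≈ -1.76°, λ = atan2(p_y, p_x) ≈ -113.23°.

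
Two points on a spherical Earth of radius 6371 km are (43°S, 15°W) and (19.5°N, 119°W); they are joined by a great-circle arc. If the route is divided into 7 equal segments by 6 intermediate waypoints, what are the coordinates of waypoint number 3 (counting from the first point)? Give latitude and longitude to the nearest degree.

Write both endpoints as unit vectors p₁, p₂ with components (cos φ cos λ, cos φ sin λ, sin φ).
The central angle between the endpoints is δ = arccos(p₁·p₂) ≈ 1.976 rad (113.2°).
Interpolate at f = 3/7 with slerp weights a = sin((1−f)δ)/sin δ ≈ 0.984, b = sin(fδ)/sin δ ≈ 0.815.
p = a·p₁ + b·p₂ ≈ (0.322, -0.858, -0.399); φ = arcsin(p_z) ≈ -23.50°, λ = atan2(p_y, p_x) ≈ -69.42°.

≈ (24°S, 69°W)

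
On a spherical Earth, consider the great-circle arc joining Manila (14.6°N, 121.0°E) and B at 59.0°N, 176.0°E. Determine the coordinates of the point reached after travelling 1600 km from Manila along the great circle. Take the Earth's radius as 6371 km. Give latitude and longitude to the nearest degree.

≈ 27°N, 129°E

Convert each endpoint to a unit vector on the sphere (x = cos φ cos λ, y = cos φ sin λ, z = sin φ).
The central angle between the endpoints is δ = arccos(p₁·p₂) ≈ 1.045 rad (59.9°). The total great-circle distance is δ·R ≈ 1.045 × 6371 ≈ 6657 km, so the target fraction is f = 1600/6657 ≈ 0.240.
Interpolate at f ≈ 0.240 with slerp weights a = sin((1−f)δ)/sin δ ≈ 0.824, b = sin(fδ)/sin δ ≈ 0.287.
p = a·p₁ + b·p₂ ≈ (-0.559, 0.694, 0.454); φ = arcsin(p_z) ≈ 27.01°, λ = atan2(p_y, p_x) ≈ 128.82°.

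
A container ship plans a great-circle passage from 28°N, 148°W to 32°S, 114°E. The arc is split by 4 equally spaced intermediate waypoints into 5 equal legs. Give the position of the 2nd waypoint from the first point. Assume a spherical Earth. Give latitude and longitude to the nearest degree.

Write both endpoints as unit vectors p₁, p₂ with components (cos φ cos λ, cos φ sin λ, sin φ).
The central angle between the endpoints is δ = arccos(p₁·p₂) ≈ 1.932 rad (110.7°).
Interpolate at f = 2/5 with slerp weights a = sin((1−f)δ)/sin δ ≈ 0.979, b = sin(fδ)/sin δ ≈ 0.746.
p = a·p₁ + b·p₂ ≈ (-0.991, 0.120, 0.064); φ = arcsin(p_z) ≈ 3.70°, λ = atan2(p_y, p_x) ≈ 173.11°.

≈ 4°N, 173°E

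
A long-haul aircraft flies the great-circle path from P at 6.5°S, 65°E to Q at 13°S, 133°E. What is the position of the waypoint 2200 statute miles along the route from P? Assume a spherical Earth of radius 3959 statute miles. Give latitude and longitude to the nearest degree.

Convert each endpoint to a unit vector on the sphere (x = cos φ cos λ, y = cos φ sin λ, z = sin φ).
The central angle between the endpoints is δ = arccos(p₁·p₂) ≈ 1.172 rad (67.2°). The total great-circle distance is δ·R ≈ 1.172 × 3959 ≈ 4641 mi, so the target fraction is f = 2200/4641 ≈ 0.474.
Interpolate at f ≈ 0.474 with slerp weights a = sin((1−f)δ)/sin δ ≈ 0.627, b = sin(fδ)/sin δ ≈ 0.572.
p = a·p₁ + b·p₂ ≈ (-0.117, 0.973, -0.200); φ = arcsin(p_z) ≈ -11.52°, λ = atan2(p_y, p_x) ≈ 96.85°.

≈ 12°S, 97°E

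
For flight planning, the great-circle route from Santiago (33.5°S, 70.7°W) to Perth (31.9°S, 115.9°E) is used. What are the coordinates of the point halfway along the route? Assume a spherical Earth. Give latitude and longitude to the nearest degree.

Convert each endpoint to a unit vector on the sphere (x = cos φ cos λ, y = cos φ sin λ, z = sin φ).
The central angle between the endpoints is δ = arccos(p₁·p₂) ≈ 1.995 rad (114.3°).
Interpolate at f = 1/2 with slerp weights a = sin((1−f)δ)/sin δ ≈ 0.922, b = sin(fδ)/sin δ ≈ 0.922.
p = a·p₁ + b·p₂ ≈ (-0.088, -0.021, -0.996); φ = arcsin(p_z) ≈ -84.82°, λ = atan2(p_y, p_x) ≈ -166.24°.

≈ 85°S, 166°W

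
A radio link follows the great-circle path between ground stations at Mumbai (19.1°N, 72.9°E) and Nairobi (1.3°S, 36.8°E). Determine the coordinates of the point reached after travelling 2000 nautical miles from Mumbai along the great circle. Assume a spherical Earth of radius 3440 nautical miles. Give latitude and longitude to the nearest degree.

≈ 3°N, 43°E

Convert each endpoint to a unit vector on the sphere (x = cos φ cos λ, y = cos φ sin λ, z = sin φ).
The central angle between the endpoints is δ = arccos(p₁·p₂) ≈ 0.714 rad (40.9°). The total great-circle distance is δ·R ≈ 0.714 × 3440 ≈ 2455 nmi, so the target fraction is f = 2000/2455 ≈ 0.815.
Interpolate at f ≈ 0.815 with slerp weights a = sin((1−f)δ)/sin δ ≈ 0.202, b = sin(fδ)/sin δ ≈ 0.839.
p = a·p₁ + b·p₂ ≈ (0.728, 0.684, 0.047); φ = arcsin(p_z) ≈ 2.69°, λ = atan2(p_y, p_x) ≈ 43.25°.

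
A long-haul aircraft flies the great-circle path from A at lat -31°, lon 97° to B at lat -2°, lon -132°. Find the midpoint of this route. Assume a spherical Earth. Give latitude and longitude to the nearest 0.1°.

From cos δ = sin φ₁ sin φ₂ + cos φ₁ cos φ₂ cos Δλ, the central angle is δ ≈ 2.146 rad (123.0°).
Interpolate at f = 1/2 with slerp weights a = sin((1−f)δ)/sin δ ≈ 1.047, b = sin(fδ)/sin δ ≈ 1.047.
p = a·p₁ + b·p₂ ≈ (-0.810, 0.113, -0.576); φ = arcsin(p_z) ≈ -35.16°, λ = atan2(p_y, p_x) ≈ 172.04°.

≈ lat -35.2°, lon 172.0°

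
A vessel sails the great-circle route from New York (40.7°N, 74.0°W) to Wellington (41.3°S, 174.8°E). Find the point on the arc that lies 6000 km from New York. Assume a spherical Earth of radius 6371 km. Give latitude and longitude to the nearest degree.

≈ 7°N, 122°W

Write both endpoints as unit vectors p₁, p₂ with components (cos φ cos λ, cos φ sin λ, sin φ).
The central angle between the endpoints is δ = arccos(p₁·p₂) ≈ 2.261 rad (129.5°). The total great-circle distance is δ·R ≈ 2.261 × 6371 ≈ 14402 km, so the target fraction is f = 6000/14402 ≈ 0.417.
Interpolate at f ≈ 0.417 with slerp weights a = sin((1−f)δ)/sin δ ≈ 1.255, b = sin(fδ)/sin δ ≈ 1.048.
p = a·p₁ + b·p₂ ≈ (-0.522, -0.844, 0.127); φ = arcsin(p_z) ≈ 7.29°, λ = atan2(p_y, p_x) ≈ -121.75°.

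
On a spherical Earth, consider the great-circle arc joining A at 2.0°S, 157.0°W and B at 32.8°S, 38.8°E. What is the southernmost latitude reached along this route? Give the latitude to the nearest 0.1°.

≈ 68.1°S

The great circle lies in the plane with unit normal n̂ = (p₁ × p₂)/|p₁ × p₂|.
Here n̂_z ≈ -0.373; the vertex latitude is φ_max = arccos|n̂_z| ≈ 68.1°.
Check via Clairaut: cos φ_max = |cos φ₁| · sin C = cos(2.0°)·sin(158.1°) ≈ 0.373, again giving ≈ 68.1°.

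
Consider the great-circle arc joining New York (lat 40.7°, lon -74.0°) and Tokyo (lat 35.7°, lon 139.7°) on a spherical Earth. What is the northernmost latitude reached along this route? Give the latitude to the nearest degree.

≈ 70°

The great circle lies in the plane with unit normal n̂ = (p₁ × p₂)/|p₁ × p₂|.
Here n̂_z ≈ -0.345; the vertex latitude is φ_max = arccos|n̂_z| ≈ 69.8°.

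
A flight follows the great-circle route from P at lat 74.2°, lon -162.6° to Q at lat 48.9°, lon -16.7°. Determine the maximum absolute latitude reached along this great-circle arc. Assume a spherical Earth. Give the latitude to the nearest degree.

≈ 83°

The great circle lies in the plane with unit normal n̂ = (p₁ × p₂)/|p₁ × p₂|.
Here n̂_z ≈ +0.123; the vertex latitude is φ_max = arccos|n̂_z| ≈ 82.9°.
Check via Clairaut: cos φ_max = |cos φ₁| · sin C = cos(74.2°)·sin(26.8°) ≈ 0.123, again giving ≈ 82.9°.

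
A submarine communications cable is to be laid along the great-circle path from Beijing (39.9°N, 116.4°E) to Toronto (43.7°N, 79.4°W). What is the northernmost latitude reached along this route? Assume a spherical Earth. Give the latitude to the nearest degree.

The great circle lies in the plane with unit normal n̂ = (p₁ × p₂)/|p₁ × p₂|.
Here n̂_z ≈ +0.152; the vertex latitude is φ_max = arccos|n̂_z| ≈ 81.3°.
Check via Clairaut: cos φ_max = |cos φ₁| · sin C = cos(39.9°)·sin(11.4°) ≈ 0.152, again giving ≈ 81.3°.

≈ 81°N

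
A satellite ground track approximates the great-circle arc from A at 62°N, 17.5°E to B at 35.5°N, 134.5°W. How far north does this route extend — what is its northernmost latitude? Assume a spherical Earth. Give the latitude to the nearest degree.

≈ 79°N

The great circle lies in the plane with unit normal n̂ = (p₁ × p₂)/|p₁ × p₂|.
Here n̂_z ≈ -0.182; the vertex latitude is φ_max = arccos|n̂_z| ≈ 79.5°.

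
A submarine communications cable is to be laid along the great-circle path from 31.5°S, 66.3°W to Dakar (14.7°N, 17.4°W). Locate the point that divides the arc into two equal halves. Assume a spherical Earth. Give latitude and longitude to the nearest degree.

≈ 9°S, 40°W

From cos δ = sin φ₁ sin φ₂ + cos φ₁ cos φ₂ cos Δλ, the central angle is δ ≈ 1.149 rad (65.8°).
Interpolate at f = 1/2 with slerp weights a = sin((1−f)δ)/sin δ ≈ 0.596, b = sin(fδ)/sin δ ≈ 0.596.
p = a·p₁ + b·p₂ ≈ (0.754, -0.637, -0.160); φ = arcsin(p_z) ≈ -9.21°, λ = atan2(p_y, p_x) ≈ -40.21°.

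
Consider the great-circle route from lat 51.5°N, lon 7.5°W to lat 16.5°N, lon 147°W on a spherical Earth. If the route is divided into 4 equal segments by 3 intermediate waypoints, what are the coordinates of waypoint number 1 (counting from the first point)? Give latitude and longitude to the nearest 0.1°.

≈ lat 65.9°N, lon 50.6°W

Write both endpoints as unit vectors p₁, p₂ with components (cos φ cos λ, cos φ sin λ, sin φ).
The central angle between the endpoints is δ = arccos(p₁·p₂) ≈ 1.805 rad (103.4°).
Interpolate at f = 1/4 with slerp weights a = sin((1−f)δ)/sin δ ≈ 1.004, b = sin(fδ)/sin δ ≈ 0.448.
p = a·p₁ + b·p₂ ≈ (0.259, -0.316, 0.913); φ = arcsin(p_z) ≈ 65.90°, λ = atan2(p_y, p_x) ≈ -50.61°.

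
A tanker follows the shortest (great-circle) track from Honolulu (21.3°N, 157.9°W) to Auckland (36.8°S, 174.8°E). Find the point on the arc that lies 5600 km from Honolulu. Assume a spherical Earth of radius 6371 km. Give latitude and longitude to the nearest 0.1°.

From cos δ = sin φ₁ sin φ₂ + cos φ₁ cos φ₂ cos Δλ, the central angle is δ ≈ 1.109 rad (63.6°). The total great-circle distance is δ·R ≈ 1.109 × 6371 ≈ 7067 km, so the target fraction is f = 5600/7067 ≈ 0.792.
Interpolate at f ≈ 0.792 with slerp weights a = sin((1−f)δ)/sin δ ≈ 0.255, b = sin(fδ)/sin δ ≈ 0.860.
p = a·p₁ + b·p₂ ≈ (-0.906, -0.027, -0.423); φ = arcsin(p_z) ≈ -25.00°, λ = atan2(p_y, p_x) ≈ -178.30°.

≈ (25.0°S, 178.3°W)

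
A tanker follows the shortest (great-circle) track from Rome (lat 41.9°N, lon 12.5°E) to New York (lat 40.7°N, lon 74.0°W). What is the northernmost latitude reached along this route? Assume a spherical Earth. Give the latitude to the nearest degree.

The great circle lies in the plane with unit normal n̂ = (p₁ × p₂)/|p₁ × p₂|.
Here n̂_z ≈ -0.638; the vertex latitude is φ_max = arccos|n̂_z| ≈ 50.4°.
Check via Clairaut: cos φ_max = |cos φ₁| · sin C = cos(41.9°)·sin(59.0°) ≈ 0.638, again giving ≈ 50.4°.

≈ 50°N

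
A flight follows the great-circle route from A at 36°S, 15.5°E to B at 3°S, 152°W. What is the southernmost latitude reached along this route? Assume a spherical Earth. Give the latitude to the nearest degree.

≈ 74°S

The great circle lies in the plane with unit normal n̂ = (p₁ × p₂)/|p₁ × p₂|.
Here n̂_z ≈ -0.268; the vertex latitude is φ_max = arccos|n̂_z| ≈ 74.4°.
Check via Clairaut: cos φ_max = |cos φ₁| · sin C = cos(36.0°)·sin(160.6°) ≈ 0.268, again giving ≈ 74.4°.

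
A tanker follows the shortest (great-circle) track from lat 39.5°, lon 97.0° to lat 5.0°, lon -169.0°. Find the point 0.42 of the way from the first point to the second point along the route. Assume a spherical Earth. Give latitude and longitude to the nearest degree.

≈ lat 34°, lon 144°

The haversine formula gives a central angle δ ≈ 1.569 rad (89.9°) between the endpoints.
Interpolate at f = 0.42 with slerp weights a = sin((1−f)δ)/sin δ ≈ 0.790, b = sin(fδ)/sin δ ≈ 0.612.
p = a·p₁ + b·p₂ ≈ (-0.673, 0.488, 0.556); φ = arcsin(p_z) ≈ 33.75°, λ = atan2(p_y, p_x) ≈ 144.04°.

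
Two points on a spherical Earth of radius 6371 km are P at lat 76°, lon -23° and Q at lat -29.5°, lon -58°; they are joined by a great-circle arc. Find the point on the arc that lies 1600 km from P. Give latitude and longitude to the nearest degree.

From cos δ = sin φ₁ sin φ₂ + cos φ₁ cos φ₂ cos Δλ, the central angle is δ ≈ 1.881 rad (107.8°). The total great-circle distance is δ·R ≈ 1.881 × 6371 ≈ 11984 km, so the target fraction is f = 1600/11984 ≈ 0.134.
Interpolate at f ≈ 0.134 with slerp weights a = sin((1−f)δ)/sin δ ≈ 1.048, b = sin(fδ)/sin δ ≈ 0.261.
p = a·p₁ + b·p₂ ≈ (0.354, -0.292, 0.889); φ = arcsin(p_z) ≈ 62.71°, λ = atan2(p_y, p_x) ≈ -39.51°.

≈ lat 63°, lon -40°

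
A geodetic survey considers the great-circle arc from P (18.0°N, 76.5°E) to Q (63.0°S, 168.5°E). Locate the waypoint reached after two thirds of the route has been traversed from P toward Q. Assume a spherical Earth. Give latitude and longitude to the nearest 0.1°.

Convert each endpoint to a unit vector on the sphere (x = cos φ cos λ, y = cos φ sin λ, z = sin φ).
The central angle between the endpoints is δ = arccos(p₁·p₂) ≈ 1.865 rad (106.9°).
Interpolate at f = 2/3 with slerp weights a = sin((1−f)δ)/sin δ ≈ 0.609, b = sin(fδ)/sin δ ≈ 0.990.
p = a·p₁ + b·p₂ ≈ (-0.305, 0.653, -0.694); φ = arcsin(p_z) ≈ -43.92°, λ = atan2(p_y, p_x) ≈ 115.06°.

≈ (43.9°S, 115.1°E)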